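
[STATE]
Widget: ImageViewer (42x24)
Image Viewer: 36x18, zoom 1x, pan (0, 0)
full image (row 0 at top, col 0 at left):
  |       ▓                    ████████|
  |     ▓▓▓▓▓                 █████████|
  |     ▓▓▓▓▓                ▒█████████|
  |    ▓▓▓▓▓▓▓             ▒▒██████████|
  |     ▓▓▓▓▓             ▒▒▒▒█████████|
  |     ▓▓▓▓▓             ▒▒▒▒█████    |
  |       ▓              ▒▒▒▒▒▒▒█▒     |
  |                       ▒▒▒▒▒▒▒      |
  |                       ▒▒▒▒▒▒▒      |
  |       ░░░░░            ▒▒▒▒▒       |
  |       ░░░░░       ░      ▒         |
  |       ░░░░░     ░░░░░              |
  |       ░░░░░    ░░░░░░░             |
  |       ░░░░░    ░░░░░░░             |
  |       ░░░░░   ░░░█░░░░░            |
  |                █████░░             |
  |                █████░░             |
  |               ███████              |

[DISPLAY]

       ▓                    ████████      
     ▓▓▓▓▓                 █████████      
     ▓▓▓▓▓                ▒█████████      
    ▓▓▓▓▓▓▓             ▒▒██████████      
     ▓▓▓▓▓             ▒▒▒▒█████████      
     ▓▓▓▓▓             ▒▒▒▒█████          
       ▓              ▒▒▒▒▒▒▒█▒           
                       ▒▒▒▒▒▒▒            
                       ▒▒▒▒▒▒▒            
       ░░░░░            ▒▒▒▒▒             
       ░░░░░       ░      ▒               
       ░░░░░     ░░░░░                    
       ░░░░░    ░░░░░░░                   
       ░░░░░    ░░░░░░░                   
       ░░░░░   ░░░█░░░░░                  
                █████░░                   
                █████░░                   
               ███████                    
                                          
                                          
                                          
                                          
                                          
                                          


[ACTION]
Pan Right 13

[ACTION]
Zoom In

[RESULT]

 ▓▓                                       
 ▓▓                                       
▓▓▓▓▓▓▓                                  █
▓▓▓▓▓▓▓                                  █
▓▓▓▓▓▓▓                                ▒▒█
▓▓▓▓▓▓▓                                ▒▒█
▓▓▓▓▓▓▓▓▓                          ▒▒▒▒███
▓▓▓▓▓▓▓▓▓                          ▒▒▒▒███
▓▓▓▓▓▓▓                          ▒▒▒▒▒▒▒▒█
▓▓▓▓▓▓▓                          ▒▒▒▒▒▒▒▒█
▓▓▓▓▓▓▓                          ▒▒▒▒▒▒▒▒█
▓▓▓▓▓▓▓                          ▒▒▒▒▒▒▒▒█
 ▓▓                            ▒▒▒▒▒▒▒▒▒▒▒
 ▓▓                            ▒▒▒▒▒▒▒▒▒▒▒
                                 ▒▒▒▒▒▒▒▒▒
                                 ▒▒▒▒▒▒▒▒▒
                                 ▒▒▒▒▒▒▒▒▒
                                 ▒▒▒▒▒▒▒▒▒
 ░░░░░░░░░░                        ▒▒▒▒▒▒▒
 ░░░░░░░░░░                        ▒▒▒▒▒▒▒
 ░░░░░░░░░░              ░░            ▒▒ 
 ░░░░░░░░░░              ░░            ▒▒ 
 ░░░░░░░░░░          ░░░░░░░░░░           
 ░░░░░░░░░░          ░░░░░░░░░░           


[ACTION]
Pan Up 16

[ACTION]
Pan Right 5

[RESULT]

                                      ████
                                      ████
▓▓                                  ██████
▓▓                                  ██████
▓▓                                ▒▒██████
▓▓                                ▒▒██████
▓▓▓▓                          ▒▒▒▒████████
▓▓▓▓                          ▒▒▒▒████████
▓▓                          ▒▒▒▒▒▒▒▒██████
▓▓                          ▒▒▒▒▒▒▒▒██████
▓▓                          ▒▒▒▒▒▒▒▒██████
▓▓                          ▒▒▒▒▒▒▒▒██████
                          ▒▒▒▒▒▒▒▒▒▒▒▒▒▒██
                          ▒▒▒▒▒▒▒▒▒▒▒▒▒▒██
                            ▒▒▒▒▒▒▒▒▒▒▒▒▒▒
                            ▒▒▒▒▒▒▒▒▒▒▒▒▒▒
                            ▒▒▒▒▒▒▒▒▒▒▒▒▒▒
                            ▒▒▒▒▒▒▒▒▒▒▒▒▒▒
░░░░░░                        ▒▒▒▒▒▒▒▒▒▒  
░░░░░░                        ▒▒▒▒▒▒▒▒▒▒  
░░░░░░              ░░            ▒▒      
░░░░░░              ░░            ▒▒      
░░░░░░          ░░░░░░░░░░                
░░░░░░          ░░░░░░░░░░                


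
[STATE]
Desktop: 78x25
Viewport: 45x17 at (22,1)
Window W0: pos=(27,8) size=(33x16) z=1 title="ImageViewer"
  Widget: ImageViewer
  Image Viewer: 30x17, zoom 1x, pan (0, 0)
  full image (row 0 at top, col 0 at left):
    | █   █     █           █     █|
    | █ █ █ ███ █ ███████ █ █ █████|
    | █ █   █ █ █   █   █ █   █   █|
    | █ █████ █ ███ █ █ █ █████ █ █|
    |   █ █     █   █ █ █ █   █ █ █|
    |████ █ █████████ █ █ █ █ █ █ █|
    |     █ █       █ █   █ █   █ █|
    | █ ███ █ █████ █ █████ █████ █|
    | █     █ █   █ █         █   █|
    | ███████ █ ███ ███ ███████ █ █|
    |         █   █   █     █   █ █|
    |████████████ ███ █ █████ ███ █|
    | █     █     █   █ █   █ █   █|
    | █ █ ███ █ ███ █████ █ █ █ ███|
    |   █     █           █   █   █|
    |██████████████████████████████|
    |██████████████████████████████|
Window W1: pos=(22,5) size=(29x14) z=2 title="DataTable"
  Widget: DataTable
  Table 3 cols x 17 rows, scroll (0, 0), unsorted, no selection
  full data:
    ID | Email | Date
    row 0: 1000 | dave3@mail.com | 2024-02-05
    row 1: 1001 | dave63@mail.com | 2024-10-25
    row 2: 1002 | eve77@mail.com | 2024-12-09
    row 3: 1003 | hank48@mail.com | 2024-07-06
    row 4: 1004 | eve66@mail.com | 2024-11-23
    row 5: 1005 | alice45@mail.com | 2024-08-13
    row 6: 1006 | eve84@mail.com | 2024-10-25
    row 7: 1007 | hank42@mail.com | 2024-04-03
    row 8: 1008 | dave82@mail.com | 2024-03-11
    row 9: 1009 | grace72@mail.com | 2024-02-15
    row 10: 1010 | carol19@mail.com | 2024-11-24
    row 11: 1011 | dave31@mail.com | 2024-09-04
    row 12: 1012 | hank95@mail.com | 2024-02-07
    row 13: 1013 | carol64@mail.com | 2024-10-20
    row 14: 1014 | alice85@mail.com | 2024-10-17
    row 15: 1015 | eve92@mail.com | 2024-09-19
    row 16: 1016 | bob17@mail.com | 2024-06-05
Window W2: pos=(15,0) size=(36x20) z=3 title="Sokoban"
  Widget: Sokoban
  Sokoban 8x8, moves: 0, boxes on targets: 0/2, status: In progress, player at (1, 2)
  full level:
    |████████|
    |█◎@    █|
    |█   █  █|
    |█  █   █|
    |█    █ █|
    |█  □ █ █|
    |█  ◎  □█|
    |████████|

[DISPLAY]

an                          ┃                
────────────────────────────┨                
██                          ┃                
 █                          ┃                
 █                          ┃                
 █                          ┃                
 █                          ┃                
 █                          ┃━━━━━━━━┓       
□█                          ┃        ┃       
██                          ┃────────┨       
 0  0/2                     ┃█     █ ┃       
                            ┃█ █████ ┃       
                            ┃  █   █ ┃       
                            ┃███ █ █ ┃       
                            ┃  █ █ █ ┃       
                            ┃█ █ █ █ ┃       
                            ┃█   █ █ ┃       


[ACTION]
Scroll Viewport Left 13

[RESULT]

      ┃ Sokoban                          ┃   
      ┠──────────────────────────────────┨   
      ┃████████                          ┃   
      ┃█◎@    █                          ┃   
      ┃█   █  █                          ┃   
      ┃█  █   █                          ┃   
      ┃█    █ █                          ┃   
      ┃█  □ █ █                          ┃━━━
      ┃█  ◎  □█                          ┃   
      ┃████████                          ┃───
      ┃Moves: 0  0/2                     ┃█  
      ┃                                  ┃█ █
      ┃                                  ┃  █
      ┃                                  ┃███
      ┃                                  ┃  █
      ┃                                  ┃█ █
      ┃                                  ┃█  


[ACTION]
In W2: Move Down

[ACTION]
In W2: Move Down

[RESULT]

      ┃ Sokoban                          ┃   
      ┠──────────────────────────────────┨   
      ┃████████                          ┃   
      ┃█◎     █                          ┃   
      ┃█   █  █                          ┃   
      ┃█ @█   █                          ┃   
      ┃█    █ █                          ┃   
      ┃█  □ █ █                          ┃━━━
      ┃█  ◎  □█                          ┃   
      ┃████████                          ┃───
      ┃Moves: 2  0/2                     ┃█  
      ┃                                  ┃█ █
      ┃                                  ┃  █
      ┃                                  ┃███
      ┃                                  ┃  █
      ┃                                  ┃█ █
      ┃                                  ┃█  


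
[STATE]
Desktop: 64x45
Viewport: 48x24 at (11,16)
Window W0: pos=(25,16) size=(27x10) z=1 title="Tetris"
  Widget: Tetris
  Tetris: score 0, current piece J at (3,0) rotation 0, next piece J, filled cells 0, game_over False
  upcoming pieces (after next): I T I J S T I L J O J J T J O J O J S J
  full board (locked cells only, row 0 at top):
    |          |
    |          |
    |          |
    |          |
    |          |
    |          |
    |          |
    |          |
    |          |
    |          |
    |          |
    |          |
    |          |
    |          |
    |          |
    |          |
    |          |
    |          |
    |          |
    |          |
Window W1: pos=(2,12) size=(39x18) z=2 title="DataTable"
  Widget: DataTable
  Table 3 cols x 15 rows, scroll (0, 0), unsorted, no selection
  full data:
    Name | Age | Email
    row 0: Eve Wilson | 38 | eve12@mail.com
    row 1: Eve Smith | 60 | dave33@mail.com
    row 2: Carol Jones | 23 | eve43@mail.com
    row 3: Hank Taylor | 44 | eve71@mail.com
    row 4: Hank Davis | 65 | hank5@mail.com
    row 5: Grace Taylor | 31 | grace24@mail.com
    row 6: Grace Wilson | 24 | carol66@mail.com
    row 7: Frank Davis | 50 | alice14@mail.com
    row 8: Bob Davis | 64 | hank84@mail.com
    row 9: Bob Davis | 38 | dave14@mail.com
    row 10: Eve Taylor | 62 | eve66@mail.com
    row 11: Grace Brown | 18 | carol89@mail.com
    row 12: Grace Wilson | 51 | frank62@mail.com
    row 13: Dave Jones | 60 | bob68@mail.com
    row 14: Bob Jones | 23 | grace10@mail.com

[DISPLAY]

────┼───┼────────────────    ┃━━━━━━━━━━┓       
on  │38 │eve12@mail.com      ┃          ┃       
h   │60 │dave33@mail.com     ┃──────────┨       
nes │23 │eve43@mail.com      ┃:         ┃       
lor │44 │eve71@mail.com      ┃          ┃       
is  │65 │hank5@mail.com      ┃          ┃       
ylor│31 │grace24@mail.com    ┃          ┃       
lson│24 │carol66@mail.com    ┃          ┃       
vis │50 │alice14@mail.com    ┃          ┃       
s   │64 │hank84@mail.com     ┃━━━━━━━━━━┛       
s   │38 │dave14@mail.com     ┃                  
or  │62 │eve66@mail.com      ┃                  
own │18 │carol89@mail.com    ┃                  
━━━━━━━━━━━━━━━━━━━━━━━━━━━━━┛                  
                                                
                                                
                                                
                                                
                                                
                                                
                                                
                                                
                                                
                                                


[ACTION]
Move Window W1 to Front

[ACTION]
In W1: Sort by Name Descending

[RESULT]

────┼───┼────────────────    ┃━━━━━━━━━━┓       
lor │44 │eve71@mail.com      ┃          ┃       
is  │65 │hank5@mail.com      ┃──────────┨       
lson│24 │carol66@mail.com    ┃:         ┃       
lson│51 │frank62@mail.com    ┃          ┃       
ylor│31 │grace24@mail.com    ┃          ┃       
own │18 │carol89@mail.com    ┃          ┃       
vis │50 │alice14@mail.com    ┃          ┃       
on  │38 │eve12@mail.com      ┃          ┃       
or  │62 │eve66@mail.com      ┃━━━━━━━━━━┛       
h   │60 │dave33@mail.com     ┃                  
es  │60 │bob68@mail.com      ┃                  
nes │23 │eve43@mail.com      ┃                  
━━━━━━━━━━━━━━━━━━━━━━━━━━━━━┛                  
                                                
                                                
                                                
                                                
                                                
                                                
                                                
                                                
                                                
                                                


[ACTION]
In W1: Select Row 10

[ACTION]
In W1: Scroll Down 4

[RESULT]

────┼───┼────────────────    ┃━━━━━━━━━━┓       
lson│51 │frank62@mail.com    ┃          ┃       
ylor│31 │grace24@mail.com    ┃──────────┨       
own │18 │carol89@mail.com    ┃:         ┃       
vis │50 │alice14@mail.com    ┃          ┃       
on  │38 │eve12@mail.com      ┃          ┃       
or  │62 │eve66@mail.com      ┃          ┃       
h   │60 │dave33@mail.com     ┃          ┃       
es  │60 │bob68@mail.com      ┃          ┃       
nes │23 │eve43@mail.com      ┃━━━━━━━━━━┛       
s   │23 │grace10@mail.com    ┃                  
s   │64 │hank84@mail.com     ┃                  
s   │38 │dave14@mail.com     ┃                  
━━━━━━━━━━━━━━━━━━━━━━━━━━━━━┛                  
                                                
                                                
                                                
                                                
                                                
                                                
                                                
                                                
                                                
                                                


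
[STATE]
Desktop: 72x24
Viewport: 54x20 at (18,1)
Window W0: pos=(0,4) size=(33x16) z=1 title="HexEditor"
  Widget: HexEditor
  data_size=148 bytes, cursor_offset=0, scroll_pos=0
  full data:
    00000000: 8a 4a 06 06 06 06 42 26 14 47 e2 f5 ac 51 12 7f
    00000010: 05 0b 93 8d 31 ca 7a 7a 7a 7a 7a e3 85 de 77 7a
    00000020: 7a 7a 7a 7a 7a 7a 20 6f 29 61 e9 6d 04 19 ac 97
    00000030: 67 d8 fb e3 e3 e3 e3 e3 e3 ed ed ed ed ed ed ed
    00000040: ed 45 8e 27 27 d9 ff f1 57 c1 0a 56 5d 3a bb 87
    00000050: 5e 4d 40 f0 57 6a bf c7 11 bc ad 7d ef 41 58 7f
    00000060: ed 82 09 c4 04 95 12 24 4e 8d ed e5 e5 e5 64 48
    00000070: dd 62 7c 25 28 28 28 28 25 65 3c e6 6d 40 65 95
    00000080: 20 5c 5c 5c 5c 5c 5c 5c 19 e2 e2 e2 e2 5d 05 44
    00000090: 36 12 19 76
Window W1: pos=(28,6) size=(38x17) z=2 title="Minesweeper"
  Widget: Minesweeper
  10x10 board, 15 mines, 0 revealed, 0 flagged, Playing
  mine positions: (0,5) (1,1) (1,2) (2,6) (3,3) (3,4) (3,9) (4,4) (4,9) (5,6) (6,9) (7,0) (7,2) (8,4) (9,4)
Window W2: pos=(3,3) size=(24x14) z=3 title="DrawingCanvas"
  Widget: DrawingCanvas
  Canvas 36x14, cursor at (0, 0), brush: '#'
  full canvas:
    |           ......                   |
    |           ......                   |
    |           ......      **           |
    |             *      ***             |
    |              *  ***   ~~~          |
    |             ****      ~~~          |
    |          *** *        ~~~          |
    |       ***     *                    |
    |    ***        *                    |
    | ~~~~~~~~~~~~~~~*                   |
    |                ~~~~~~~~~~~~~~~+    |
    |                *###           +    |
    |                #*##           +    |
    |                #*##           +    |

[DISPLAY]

                                                      
                                                      
━━━━━━━━┓                                             
        ┃━━━━━┓                                       
────────┨     ┃                                       
...     ┃─┏━━━━━━━━━━━━━━━━━━━━━━━━━━━━━━━━━━━━┓      
...     ┃6┃ Minesweeper                        ┃      
...     ┃a┠────────────────────────────────────┨      
      **┃a┃■■■■■■■■■■                          ┃      
*  ***  ┃3┃■■■■■■■■■■                          ┃      
***     ┃9┃■■■■■■■■■■                          ┃      
*       ┃a┃■■■■■■■■■■                          ┃      
 *      ┃5┃■■■■■■■■■■                          ┃      
 *      ┃8┃■■■■■■■■■■                          ┃      
~~*     ┃c┃■■■■■■■■■■                          ┃      
━━━━━━━━┛ ┃■■■■■■■■■■                          ┃      
          ┃■■■■■■■■■■                          ┃      
          ┃■■■■■■■■■■                          ┃      
━━━━━━━━━━┃                                    ┃      
          ┃                                    ┃      


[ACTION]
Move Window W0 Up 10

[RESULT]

              ┃                                       
──────────────┨                                       
━━━━━━━━┓6 42 ┃                                       
        ┃a 7a ┃                                       
────────┨a 20 ┃                                       
...     ┃3┏━━━━━━━━━━━━━━━━━━━━━━━━━━━━━━━━━━━━┓      
...     ┃9┃ Minesweeper                        ┃      
...     ┃a┠────────────────────────────────────┨      
      **┃5┃■■■■■■■■■■                          ┃      
*  ***  ┃8┃■■■■■■■■■■                          ┃      
***     ┃c┃■■■■■■■■■■                          ┃      
*       ┃ ┃■■■■■■■■■■                          ┃      
 *      ┃ ┃■■■■■■■■■■                          ┃      
 *      ┃ ┃■■■■■■■■■■                          ┃      
~~*     ┃━┃■■■■■■■■■■                          ┃      
━━━━━━━━┛ ┃■■■■■■■■■■                          ┃      
          ┃■■■■■■■■■■                          ┃      
          ┃■■■■■■■■■■                          ┃      
          ┃                                    ┃      
          ┃                                    ┃      


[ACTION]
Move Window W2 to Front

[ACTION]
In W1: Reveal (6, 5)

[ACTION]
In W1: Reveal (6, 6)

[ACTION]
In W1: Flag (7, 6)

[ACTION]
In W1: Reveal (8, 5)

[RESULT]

              ┃                                       
──────────────┨                                       
━━━━━━━━┓6 42 ┃                                       
        ┃a 7a ┃                                       
────────┨a 20 ┃                                       
...     ┃3┏━━━━━━━━━━━━━━━━━━━━━━━━━━━━━━━━━━━━┓      
...     ┃9┃ Minesweeper                        ┃      
...     ┃a┠────────────────────────────────────┨      
      **┃5┃■■■■■■■■■■                          ┃      
*  ***  ┃8┃■■■■■■■■■■                          ┃      
***     ┃c┃■■■■■■■■■■                          ┃      
*       ┃ ┃■■■■■■■■■■                          ┃      
 *      ┃ ┃■■■■■■■■■■                          ┃      
 *      ┃ ┃■■■■■■■■■■                          ┃      
~~*     ┃━┃■■■■■11■■■                          ┃      
━━━━━━━━┛ ┃■■■■■■⚑■■■                          ┃      
          ┃■■■■■2■■■■                          ┃      
          ┃■■■■■■■■■■                          ┃      
          ┃                                    ┃      
          ┃                                    ┃      


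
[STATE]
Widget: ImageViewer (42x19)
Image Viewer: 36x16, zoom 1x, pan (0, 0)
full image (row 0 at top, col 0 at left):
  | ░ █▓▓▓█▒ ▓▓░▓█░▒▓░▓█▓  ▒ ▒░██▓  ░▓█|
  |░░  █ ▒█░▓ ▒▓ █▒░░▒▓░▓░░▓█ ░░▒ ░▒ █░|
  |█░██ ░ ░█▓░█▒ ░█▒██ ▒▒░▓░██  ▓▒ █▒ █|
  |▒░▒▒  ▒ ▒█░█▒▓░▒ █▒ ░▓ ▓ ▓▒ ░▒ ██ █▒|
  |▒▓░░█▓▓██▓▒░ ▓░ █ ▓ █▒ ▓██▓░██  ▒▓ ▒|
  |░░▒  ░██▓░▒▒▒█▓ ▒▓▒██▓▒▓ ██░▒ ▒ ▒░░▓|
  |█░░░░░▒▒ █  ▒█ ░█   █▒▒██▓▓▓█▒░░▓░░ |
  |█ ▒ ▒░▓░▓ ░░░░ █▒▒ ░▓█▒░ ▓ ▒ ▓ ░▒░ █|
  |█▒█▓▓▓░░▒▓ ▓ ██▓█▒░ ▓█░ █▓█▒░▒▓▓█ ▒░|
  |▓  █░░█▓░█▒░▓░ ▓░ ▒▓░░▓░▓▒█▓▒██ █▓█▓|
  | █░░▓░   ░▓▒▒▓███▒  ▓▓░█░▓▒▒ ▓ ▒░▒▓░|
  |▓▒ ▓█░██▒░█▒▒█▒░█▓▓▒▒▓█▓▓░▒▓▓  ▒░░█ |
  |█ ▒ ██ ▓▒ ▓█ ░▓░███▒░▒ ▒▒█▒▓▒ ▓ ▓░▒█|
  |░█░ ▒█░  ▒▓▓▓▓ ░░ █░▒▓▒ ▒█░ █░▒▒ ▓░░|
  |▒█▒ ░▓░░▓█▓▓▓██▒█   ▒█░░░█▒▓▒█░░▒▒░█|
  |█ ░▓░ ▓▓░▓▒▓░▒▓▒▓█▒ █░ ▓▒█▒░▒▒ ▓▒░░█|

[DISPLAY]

 ░ █▓▓▓█▒ ▓▓░▓█░▒▓░▓█▓  ▒ ▒░██▓  ░▓█      
░░  █ ▒█░▓ ▒▓ █▒░░▒▓░▓░░▓█ ░░▒ ░▒ █░      
█░██ ░ ░█▓░█▒ ░█▒██ ▒▒░▓░██  ▓▒ █▒ █      
▒░▒▒  ▒ ▒█░█▒▓░▒ █▒ ░▓ ▓ ▓▒ ░▒ ██ █▒      
▒▓░░█▓▓██▓▒░ ▓░ █ ▓ █▒ ▓██▓░██  ▒▓ ▒      
░░▒  ░██▓░▒▒▒█▓ ▒▓▒██▓▒▓ ██░▒ ▒ ▒░░▓      
█░░░░░▒▒ █  ▒█ ░█   █▒▒██▓▓▓█▒░░▓░░       
█ ▒ ▒░▓░▓ ░░░░ █▒▒ ░▓█▒░ ▓ ▒ ▓ ░▒░ █      
█▒█▓▓▓░░▒▓ ▓ ██▓█▒░ ▓█░ █▓█▒░▒▓▓█ ▒░      
▓  █░░█▓░█▒░▓░ ▓░ ▒▓░░▓░▓▒█▓▒██ █▓█▓      
 █░░▓░   ░▓▒▒▓███▒  ▓▓░█░▓▒▒ ▓ ▒░▒▓░      
▓▒ ▓█░██▒░█▒▒█▒░█▓▓▒▒▓█▓▓░▒▓▓  ▒░░█       
█ ▒ ██ ▓▒ ▓█ ░▓░███▒░▒ ▒▒█▒▓▒ ▓ ▓░▒█      
░█░ ▒█░  ▒▓▓▓▓ ░░ █░▒▓▒ ▒█░ █░▒▒ ▓░░      
▒█▒ ░▓░░▓█▓▓▓██▒█   ▒█░░░█▒▓▒█░░▒▒░█      
█ ░▓░ ▓▓░▓▒▓░▒▓▒▓█▒ █░ ▓▒█▒░▒▒ ▓▒░░█      
                                          
                                          
                                          


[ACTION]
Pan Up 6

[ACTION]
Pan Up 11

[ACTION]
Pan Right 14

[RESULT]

█░▒▓░▓█▓  ▒ ▒░██▓  ░▓█                    
█▒░░▒▓░▓░░▓█ ░░▒ ░▒ █░                    
░█▒██ ▒▒░▓░██  ▓▒ █▒ █                    
░▒ █▒ ░▓ ▓ ▓▒ ░▒ ██ █▒                    
░ █ ▓ █▒ ▓██▓░██  ▒▓ ▒                    
▓ ▒▓▒██▓▒▓ ██░▒ ▒ ▒░░▓                    
 ░█   █▒▒██▓▓▓█▒░░▓░░                     
 █▒▒ ░▓█▒░ ▓ ▒ ▓ ░▒░ █                    
█▓█▒░ ▓█░ █▓█▒░▒▓▓█ ▒░                    
 ▓░ ▒▓░░▓░▓▒█▓▒██ █▓█▓                    
███▒  ▓▓░█░▓▒▒ ▓ ▒░▒▓░                    
▒░█▓▓▒▒▓█▓▓░▒▓▓  ▒░░█                     
▓░███▒░▒ ▒▒█▒▓▒ ▓ ▓░▒█                    
 ░░ █░▒▓▒ ▒█░ █░▒▒ ▓░░                    
█▒█   ▒█░░░█▒▓▒█░░▒▒░█                    
▓▒▓█▒ █░ ▓▒█▒░▒▒ ▓▒░░█                    
                                          
                                          
                                          


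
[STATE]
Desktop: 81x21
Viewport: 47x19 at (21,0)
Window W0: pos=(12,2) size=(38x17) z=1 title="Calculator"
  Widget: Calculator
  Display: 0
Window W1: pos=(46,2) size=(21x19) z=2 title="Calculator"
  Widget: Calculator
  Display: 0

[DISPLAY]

                                               
                                               
━━━━━━━━━━━━━━━━━━━━━━━━━┏━━━━━━━━━━━━━━━━━━━┓ 
tor                      ┃ Calculator        ┃ 
─────────────────────────┠───────────────────┨ 
                         ┃                  0┃ 
┬───┬───┐                ┃┌───┬───┬───┬───┐  ┃ 
│ 9 │ ÷ │                ┃│ 7 │ 8 │ 9 │ ÷ │  ┃ 
┼───┼───┤                ┃├───┼───┼───┼───┤  ┃ 
│ 6 │ × │                ┃│ 4 │ 5 │ 6 │ × │  ┃ 
┼───┼───┤                ┃├───┼───┼───┼───┤  ┃ 
│ 3 │ - │                ┃│ 1 │ 2 │ 3 │ - │  ┃ 
┼───┼───┤                ┃├───┼───┼───┼───┤  ┃ 
│ = │ + │                ┃│ 0 │ . │ = │ + │  ┃ 
┼───┼───┤                ┃├───┼───┼───┼───┤  ┃ 
│ MR│ M+│                ┃│ C │ MC│ MR│ M+│  ┃ 
┴───┴───┘                ┃└───┴───┴───┴───┘  ┃ 
                         ┃                   ┃ 
━━━━━━━━━━━━━━━━━━━━━━━━━┃                   ┃ 


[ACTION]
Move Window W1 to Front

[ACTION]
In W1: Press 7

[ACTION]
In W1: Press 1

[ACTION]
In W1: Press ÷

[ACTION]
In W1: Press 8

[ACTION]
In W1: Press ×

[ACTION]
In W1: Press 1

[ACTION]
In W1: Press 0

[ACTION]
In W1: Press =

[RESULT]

                                               
                                               
━━━━━━━━━━━━━━━━━━━━━━━━━┏━━━━━━━━━━━━━━━━━━━┓ 
tor                      ┃ Calculator        ┃ 
─────────────────────────┠───────────────────┨ 
                         ┃              88.75┃ 
┬───┬───┐                ┃┌───┬───┬───┬───┐  ┃ 
│ 9 │ ÷ │                ┃│ 7 │ 8 │ 9 │ ÷ │  ┃ 
┼───┼───┤                ┃├───┼───┼───┼───┤  ┃ 
│ 6 │ × │                ┃│ 4 │ 5 │ 6 │ × │  ┃ 
┼───┼───┤                ┃├───┼───┼───┼───┤  ┃ 
│ 3 │ - │                ┃│ 1 │ 2 │ 3 │ - │  ┃ 
┼───┼───┤                ┃├───┼───┼───┼───┤  ┃ 
│ = │ + │                ┃│ 0 │ . │ = │ + │  ┃ 
┼───┼───┤                ┃├───┼───┼───┼───┤  ┃ 
│ MR│ M+│                ┃│ C │ MC│ MR│ M+│  ┃ 
┴───┴───┘                ┃└───┴───┴───┴───┘  ┃ 
                         ┃                   ┃ 
━━━━━━━━━━━━━━━━━━━━━━━━━┃                   ┃ 


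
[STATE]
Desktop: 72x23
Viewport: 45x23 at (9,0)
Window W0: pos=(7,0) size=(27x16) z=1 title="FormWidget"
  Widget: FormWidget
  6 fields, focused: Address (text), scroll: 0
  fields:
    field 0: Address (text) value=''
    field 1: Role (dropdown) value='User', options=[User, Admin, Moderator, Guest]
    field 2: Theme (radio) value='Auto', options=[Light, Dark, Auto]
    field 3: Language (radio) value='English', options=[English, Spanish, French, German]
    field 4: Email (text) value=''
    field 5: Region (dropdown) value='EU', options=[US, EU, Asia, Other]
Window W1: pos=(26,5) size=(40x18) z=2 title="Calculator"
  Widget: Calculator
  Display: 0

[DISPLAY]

━━━━━━━━━━━━━━━━━━━━━━━━┓                    
FormWidget              ┃                    
────────────────────────┨                    
 Address:    [         ]┃                    
 Role:       [User    ▼]┃                    
 Theme:      ( ) ┏━━━━━━━━━━━━━━━━━━━━━━━━━━━
 Language:   (●) ┃ Calculator                
 Email:      [   ┠───────────────────────────
 Region:     [EU ┃                           
                 ┃┌───┬───┬───┬───┐          
                 ┃│ 7 │ 8 │ 9 │ ÷ │          
                 ┃├───┼───┼───┼───┤          
                 ┃│ 4 │ 5 │ 6 │ × │          
                 ┃├───┼───┼───┼───┤          
                 ┃│ 1 │ 2 │ 3 │ - │          
━━━━━━━━━━━━━━━━━┃├───┼───┼───┼───┤          
                 ┃│ 0 │ . │ = │ + │          
                 ┃├───┼───┼───┼───┤          
                 ┃│ C │ MC│ MR│ M+│          
                 ┃└───┴───┴───┴───┘          
                 ┃                           
                 ┃                           
                 ┗━━━━━━━━━━━━━━━━━━━━━━━━━━━


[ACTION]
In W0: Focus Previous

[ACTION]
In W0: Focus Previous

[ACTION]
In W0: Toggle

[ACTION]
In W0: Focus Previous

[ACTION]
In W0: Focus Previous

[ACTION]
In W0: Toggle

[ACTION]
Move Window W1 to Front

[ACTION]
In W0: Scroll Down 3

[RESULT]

━━━━━━━━━━━━━━━━━━━━━━━━┓                    
FormWidget              ┃                    
────────────────────────┨                    
 Language:   (●) English┃                    
 Email:      [         ]┃                    
 Region:     [EU ┏━━━━━━━━━━━━━━━━━━━━━━━━━━━
                 ┃ Calculator                
                 ┠───────────────────────────
                 ┃                           
                 ┃┌───┬───┬───┬───┐          
                 ┃│ 7 │ 8 │ 9 │ ÷ │          
                 ┃├───┼───┼───┼───┤          
                 ┃│ 4 │ 5 │ 6 │ × │          
                 ┃├───┼───┼───┼───┤          
                 ┃│ 1 │ 2 │ 3 │ - │          
━━━━━━━━━━━━━━━━━┃├───┼───┼───┼───┤          
                 ┃│ 0 │ . │ = │ + │          
                 ┃├───┼───┼───┼───┤          
                 ┃│ C │ MC│ MR│ M+│          
                 ┃└───┴───┴───┴───┘          
                 ┃                           
                 ┃                           
                 ┗━━━━━━━━━━━━━━━━━━━━━━━━━━━


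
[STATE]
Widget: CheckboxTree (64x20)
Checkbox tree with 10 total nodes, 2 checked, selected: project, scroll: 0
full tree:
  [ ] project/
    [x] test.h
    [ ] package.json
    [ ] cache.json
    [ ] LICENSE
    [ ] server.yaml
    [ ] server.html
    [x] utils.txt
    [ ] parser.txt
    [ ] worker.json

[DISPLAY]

>[-] project/                                                   
   [x] test.h                                                   
   [ ] package.json                                             
   [ ] cache.json                                               
   [ ] LICENSE                                                  
   [ ] server.yaml                                              
   [ ] server.html                                              
   [x] utils.txt                                                
   [ ] parser.txt                                               
   [ ] worker.json                                              
                                                                
                                                                
                                                                
                                                                
                                                                
                                                                
                                                                
                                                                
                                                                
                                                                


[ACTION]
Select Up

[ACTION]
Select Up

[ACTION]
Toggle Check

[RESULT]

>[x] project/                                                   
   [x] test.h                                                   
   [x] package.json                                             
   [x] cache.json                                               
   [x] LICENSE                                                  
   [x] server.yaml                                              
   [x] server.html                                              
   [x] utils.txt                                                
   [x] parser.txt                                               
   [x] worker.json                                              
                                                                
                                                                
                                                                
                                                                
                                                                
                                                                
                                                                
                                                                
                                                                
                                                                


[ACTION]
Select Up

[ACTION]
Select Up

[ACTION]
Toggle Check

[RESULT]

>[ ] project/                                                   
   [ ] test.h                                                   
   [ ] package.json                                             
   [ ] cache.json                                               
   [ ] LICENSE                                                  
   [ ] server.yaml                                              
   [ ] server.html                                              
   [ ] utils.txt                                                
   [ ] parser.txt                                               
   [ ] worker.json                                              
                                                                
                                                                
                                                                
                                                                
                                                                
                                                                
                                                                
                                                                
                                                                
                                                                
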